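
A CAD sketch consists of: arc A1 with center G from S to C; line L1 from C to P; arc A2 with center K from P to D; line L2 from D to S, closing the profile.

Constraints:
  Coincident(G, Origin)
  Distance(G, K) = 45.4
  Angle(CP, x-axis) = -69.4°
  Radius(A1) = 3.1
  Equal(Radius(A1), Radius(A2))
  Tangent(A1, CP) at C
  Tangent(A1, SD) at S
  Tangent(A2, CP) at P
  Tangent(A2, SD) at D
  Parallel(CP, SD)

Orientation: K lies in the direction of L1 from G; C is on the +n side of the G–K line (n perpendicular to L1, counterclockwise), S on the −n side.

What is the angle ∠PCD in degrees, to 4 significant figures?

7.776°

Tangency of A1 to both parallel lines with radius 3.1 puts C and S at G ± 3.1·n: C = (2.902, 1.091), S = (-2.902, -1.091). Equal radii place P and D the same way about K: P = K + 3.1·n = (18.88, -41.41), D = K − 3.1·n = (13.07, -43.59). Then cos ∠PCD = CP·CD / (|CP||CD|), giving 7.776°.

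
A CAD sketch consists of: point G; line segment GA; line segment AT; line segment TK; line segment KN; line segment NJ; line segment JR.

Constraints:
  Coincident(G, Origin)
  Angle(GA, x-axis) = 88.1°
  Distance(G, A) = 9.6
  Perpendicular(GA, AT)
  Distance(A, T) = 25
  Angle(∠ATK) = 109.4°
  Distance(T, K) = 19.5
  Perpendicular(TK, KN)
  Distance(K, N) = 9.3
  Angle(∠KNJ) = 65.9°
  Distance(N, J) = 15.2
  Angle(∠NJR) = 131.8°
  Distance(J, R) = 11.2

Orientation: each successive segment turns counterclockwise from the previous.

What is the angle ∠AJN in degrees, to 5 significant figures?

100.11°

G is at the origin; GA runs at 88.1° with length 9.6, so A = (0.31829, 9.5947). GA ⟂ AT, so AT runs at 178.10°; with |AT| = 25.0, T = (-24.668, 10.424). ∠ATK = 109.4° gives TK at -111.30° from the x-axis; with |TK| = 19.5, K = (-31.751, -7.7444). The perpendicularity gives KN at right angles to TK, so KN runs at -21.300°; with |KN| = 9.3, N = (-23.087, -11.123). ∠KNJ = 65.9° gives NJ at 92.800° from the x-axis; with |NJ| = 15.2, J = (-23.829, 4.0592). Then cos ∠AJN = JA·JN / (|JA||JN|), giving 100.11°.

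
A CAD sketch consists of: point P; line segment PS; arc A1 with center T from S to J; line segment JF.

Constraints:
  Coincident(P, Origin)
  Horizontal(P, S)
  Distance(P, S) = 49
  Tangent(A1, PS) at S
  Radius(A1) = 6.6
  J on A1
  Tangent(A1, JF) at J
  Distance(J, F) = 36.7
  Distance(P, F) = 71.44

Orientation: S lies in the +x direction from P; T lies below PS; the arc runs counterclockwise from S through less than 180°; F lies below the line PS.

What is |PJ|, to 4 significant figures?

43.87

Checks: |TJ| = 6.600 ✓; ∠(TJ, JF) = 90.00° ✓; |JF| = 36.70 ✓; |PF| = 71.44 ✓.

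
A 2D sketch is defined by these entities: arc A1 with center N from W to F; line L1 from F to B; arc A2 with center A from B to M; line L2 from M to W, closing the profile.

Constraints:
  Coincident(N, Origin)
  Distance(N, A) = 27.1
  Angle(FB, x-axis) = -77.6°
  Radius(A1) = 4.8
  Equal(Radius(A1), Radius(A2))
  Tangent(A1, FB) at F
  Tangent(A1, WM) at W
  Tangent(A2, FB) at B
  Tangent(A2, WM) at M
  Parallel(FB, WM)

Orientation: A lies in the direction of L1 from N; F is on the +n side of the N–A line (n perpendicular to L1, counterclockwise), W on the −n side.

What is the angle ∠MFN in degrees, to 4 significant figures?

70.49°

Tangency of A1 to both parallel lines with radius 4.8 puts F and W at N ± 4.8·n: F = (4.688, 1.031), W = (-4.688, -1.031). Equal radii place B and M the same way about A: B = A + 4.8·n = (10.51, -25.44), M = A − 4.8·n = (1.131, -27.50). Then cos ∠MFN = FM·FN / (|FM||FN|), giving 70.49°.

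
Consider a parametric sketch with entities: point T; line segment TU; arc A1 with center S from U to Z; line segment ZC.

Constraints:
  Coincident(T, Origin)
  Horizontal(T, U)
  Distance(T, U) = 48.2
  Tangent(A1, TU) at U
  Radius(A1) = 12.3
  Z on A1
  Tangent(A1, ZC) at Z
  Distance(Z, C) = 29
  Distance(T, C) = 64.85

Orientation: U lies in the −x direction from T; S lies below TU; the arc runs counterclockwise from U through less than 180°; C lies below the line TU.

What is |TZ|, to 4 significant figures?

61.91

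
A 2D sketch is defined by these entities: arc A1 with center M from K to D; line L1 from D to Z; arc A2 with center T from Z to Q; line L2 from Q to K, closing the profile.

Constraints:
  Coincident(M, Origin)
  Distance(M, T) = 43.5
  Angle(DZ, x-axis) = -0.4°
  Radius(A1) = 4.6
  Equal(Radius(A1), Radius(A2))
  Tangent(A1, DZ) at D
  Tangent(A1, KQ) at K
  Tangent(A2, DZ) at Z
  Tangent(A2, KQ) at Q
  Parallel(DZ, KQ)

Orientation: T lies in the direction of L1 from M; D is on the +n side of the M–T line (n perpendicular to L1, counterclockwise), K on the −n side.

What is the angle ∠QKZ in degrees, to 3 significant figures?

11.9°

The slot axis is L1's direction at -0.4°, so u = (cos -0.4°, sin -0.4°) = (1.00, -0.00698) and n = (−sin -0.4°, cos -0.4°) = (0.00698, 1.00). M is at the origin and T lies 43.5 along u from M, so T = 43.5·u = (43.5, -0.304). Tangency of A1 to both parallel lines with radius 4.6 puts D and K at M ± 4.6·n: D = (0.0321, 4.60), K = (-0.0321, -4.60). Equal radii place Z and Q the same way about T: Z = T + 4.6·n = (43.5, 4.30), Q = T − 4.6·n = (43.5, -4.90). Then cos ∠QKZ = KQ·KZ / (|KQ||KZ|), giving 11.9°.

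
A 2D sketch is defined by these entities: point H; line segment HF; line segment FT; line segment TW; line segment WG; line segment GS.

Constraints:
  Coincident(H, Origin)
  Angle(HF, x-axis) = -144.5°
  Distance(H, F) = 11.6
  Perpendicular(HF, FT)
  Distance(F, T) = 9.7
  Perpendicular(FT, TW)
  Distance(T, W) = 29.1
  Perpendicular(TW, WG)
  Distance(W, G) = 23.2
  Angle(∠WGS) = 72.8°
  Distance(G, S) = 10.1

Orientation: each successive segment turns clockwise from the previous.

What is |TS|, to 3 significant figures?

28.1

H is at the origin; HF runs at -144.5° with length 11.6, so F = (-9.44, -6.74). The perpendicularity gives FT at right angles to HF, so FT runs at 126°; with |FT| = 9.7, T = (-15.1, 1.16). The perpendicularity gives TW at right angles to FT, so TW runs at 35.5°; with |TW| = 29.1, W = (8.61, 18.1). TW is perpendicular to WG, so WG runs at -54.5°; with |WG| = 23.2, G = (22.1, -0.828). ∠WGS = 72.8° gives GS at -162° from the x-axis; with |GS| = 10.1, S = (12.5, -4.00). Then |TS| = |S − T| = 28.1.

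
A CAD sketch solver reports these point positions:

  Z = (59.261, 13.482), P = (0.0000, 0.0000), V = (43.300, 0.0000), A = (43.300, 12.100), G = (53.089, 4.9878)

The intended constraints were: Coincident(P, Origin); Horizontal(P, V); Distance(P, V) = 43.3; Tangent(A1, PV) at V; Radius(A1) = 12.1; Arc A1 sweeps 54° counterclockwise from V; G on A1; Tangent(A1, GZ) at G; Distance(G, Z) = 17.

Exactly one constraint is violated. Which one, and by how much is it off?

Distance(G, Z) = 17 — off by 6.50.

P = (0.00, 0.00) ✓; P.y = 0.00, V.y = 0.00 ✓; |PV| = 43.30 ✓; ∠(AV, VP) = 90.00° ✓; |AV| = 12.10 ✓; bearing(A→G) − bearing(A→V) = 54.00° ✓; |AG| = 12.10 ✓; ∠(AG, GZ) = 90.00° ✓; |GZ| = 10.50 ✗.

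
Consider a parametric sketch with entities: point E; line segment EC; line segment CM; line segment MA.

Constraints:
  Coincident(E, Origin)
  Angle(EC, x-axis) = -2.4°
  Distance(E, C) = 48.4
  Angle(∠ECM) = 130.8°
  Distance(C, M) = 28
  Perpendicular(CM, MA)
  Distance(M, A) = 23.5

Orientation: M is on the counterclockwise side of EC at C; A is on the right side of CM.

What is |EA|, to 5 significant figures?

84.687

∠ECM = 130.8°, so CM runs at -2.4° + (180° − 130.8°) = 46.800° from the x-axis; with |CM| = 28.0, M = C + 28.0·(cos 46.800°, sin 46.800°) = (67.525, 18.384). CM is perpendicular to MA; with |MA| = 23.5 on the right of CM, A = M + 23.5·(0.72897, -0.68455) = (84.656, 2.2975). Then |EA| = |A − E| = 84.687.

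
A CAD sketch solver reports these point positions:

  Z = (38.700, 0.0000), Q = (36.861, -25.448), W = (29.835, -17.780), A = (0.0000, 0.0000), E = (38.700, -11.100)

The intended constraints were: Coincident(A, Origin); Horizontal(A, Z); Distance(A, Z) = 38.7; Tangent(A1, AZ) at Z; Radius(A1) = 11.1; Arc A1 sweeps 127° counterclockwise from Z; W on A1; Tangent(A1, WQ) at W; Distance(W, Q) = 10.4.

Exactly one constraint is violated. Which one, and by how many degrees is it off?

Tangent(A1, WQ) at W — off by 5.50°.

A = (0.00, 0.00) ✓; A.y = 0.00, Z.y = 0.00 ✓; |AZ| = 38.70 ✓; ∠(EZ, ZA) = 90.00° ✓; |EZ| = 11.10 ✓; bearing(E→W) − bearing(E→Z) = 127.0° ✓; |EW| = 11.10 ✓; ∠(EW, WQ) = 84.50° ✗; |WQ| = 10.40 ✓.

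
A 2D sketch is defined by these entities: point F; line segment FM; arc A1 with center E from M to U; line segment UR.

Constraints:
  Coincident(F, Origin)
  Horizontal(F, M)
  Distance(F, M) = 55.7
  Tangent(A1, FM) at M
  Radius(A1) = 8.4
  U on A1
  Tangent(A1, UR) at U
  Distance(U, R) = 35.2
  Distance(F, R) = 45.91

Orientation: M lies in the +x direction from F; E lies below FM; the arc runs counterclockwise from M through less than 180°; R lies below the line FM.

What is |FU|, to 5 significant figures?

48.657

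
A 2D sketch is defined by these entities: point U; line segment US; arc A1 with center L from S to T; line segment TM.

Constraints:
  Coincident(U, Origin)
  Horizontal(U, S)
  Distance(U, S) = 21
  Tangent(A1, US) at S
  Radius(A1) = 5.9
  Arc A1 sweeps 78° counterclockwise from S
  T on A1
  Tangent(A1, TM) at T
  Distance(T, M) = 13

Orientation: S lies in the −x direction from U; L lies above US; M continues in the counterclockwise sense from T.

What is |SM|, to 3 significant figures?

19.3

U is at the origin; U and S share the same y with |US| = 21.0 and S on the −x side, so S = (-21.0, 0.00). A1 meets US tangentially, so LS is at right angles to US, so L = S + (0, 5.9) = (-21.0, 5.90). On A1, S sits at bearing -90° from L; a 78° counterclockwise sweep puts T at bearing -12°, so T = L + 5.9·(cos -12°, sin -12°) = (-15.2, 4.67). Since A1 is tangent to TM there, LT ⟂ TM, so TM runs along (−sin -12°, cos -12°); with |TM| = 13.0, M = (-12.5, 17.4). Then |SM| = |M − S| = 19.3.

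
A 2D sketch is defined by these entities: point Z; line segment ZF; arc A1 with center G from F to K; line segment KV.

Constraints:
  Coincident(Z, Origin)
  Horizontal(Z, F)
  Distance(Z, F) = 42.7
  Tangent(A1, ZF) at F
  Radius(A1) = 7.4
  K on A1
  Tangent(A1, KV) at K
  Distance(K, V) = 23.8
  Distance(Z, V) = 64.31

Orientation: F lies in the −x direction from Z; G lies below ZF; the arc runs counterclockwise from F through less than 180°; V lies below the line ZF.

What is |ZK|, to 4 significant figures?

49.77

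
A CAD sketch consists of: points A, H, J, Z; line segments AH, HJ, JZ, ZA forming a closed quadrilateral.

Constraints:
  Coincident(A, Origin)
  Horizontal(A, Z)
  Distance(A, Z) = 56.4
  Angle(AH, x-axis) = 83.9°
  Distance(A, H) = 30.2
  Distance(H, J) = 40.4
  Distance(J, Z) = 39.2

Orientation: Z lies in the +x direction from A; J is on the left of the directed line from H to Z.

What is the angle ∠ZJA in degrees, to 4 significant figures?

69.37°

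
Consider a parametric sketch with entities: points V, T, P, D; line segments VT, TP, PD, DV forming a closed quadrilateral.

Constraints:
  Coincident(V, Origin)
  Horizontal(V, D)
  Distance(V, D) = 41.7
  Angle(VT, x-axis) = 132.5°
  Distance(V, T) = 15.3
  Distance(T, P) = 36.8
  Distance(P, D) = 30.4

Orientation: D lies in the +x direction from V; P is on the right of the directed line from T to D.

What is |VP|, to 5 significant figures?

21.511

Checks: |TP| = 36.80 ✓; |PD| = 30.40 ✓.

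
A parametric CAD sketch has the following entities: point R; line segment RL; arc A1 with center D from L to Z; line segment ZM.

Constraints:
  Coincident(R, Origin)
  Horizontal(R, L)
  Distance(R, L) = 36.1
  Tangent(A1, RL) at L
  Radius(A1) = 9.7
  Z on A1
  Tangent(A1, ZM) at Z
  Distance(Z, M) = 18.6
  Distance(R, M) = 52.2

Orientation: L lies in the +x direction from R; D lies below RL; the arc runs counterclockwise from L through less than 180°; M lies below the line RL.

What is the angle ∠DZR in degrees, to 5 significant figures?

103.37°

Checks: |DZ| = 9.700 ✓; ∠(DZ, ZM) = 90.00° ✓; |ZM| = 18.60 ✓; |RM| = 52.20 ✓.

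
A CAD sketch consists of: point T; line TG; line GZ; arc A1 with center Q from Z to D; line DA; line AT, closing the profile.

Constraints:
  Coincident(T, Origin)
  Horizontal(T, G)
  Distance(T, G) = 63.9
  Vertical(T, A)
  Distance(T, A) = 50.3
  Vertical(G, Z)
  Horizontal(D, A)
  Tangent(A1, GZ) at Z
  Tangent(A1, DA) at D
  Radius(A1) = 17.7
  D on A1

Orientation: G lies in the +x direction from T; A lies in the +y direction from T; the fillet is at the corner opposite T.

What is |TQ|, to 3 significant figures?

56.5

T and A share the same x with |TA| = 50.3 and A on the +y side, so A = (0.00, 50.3). The virtual corner opposite T is at (63.9, 50.3). A1 meets GZ tangentially, so QZ is at right angles to GZ and A1 meets DA tangentially, so QD is at right angles to DA, with radius 17.7, so the center Q sits 17.7 in from both sides at Q = (46.2, 32.6). Then |TQ| = |Q − T| = 56.5.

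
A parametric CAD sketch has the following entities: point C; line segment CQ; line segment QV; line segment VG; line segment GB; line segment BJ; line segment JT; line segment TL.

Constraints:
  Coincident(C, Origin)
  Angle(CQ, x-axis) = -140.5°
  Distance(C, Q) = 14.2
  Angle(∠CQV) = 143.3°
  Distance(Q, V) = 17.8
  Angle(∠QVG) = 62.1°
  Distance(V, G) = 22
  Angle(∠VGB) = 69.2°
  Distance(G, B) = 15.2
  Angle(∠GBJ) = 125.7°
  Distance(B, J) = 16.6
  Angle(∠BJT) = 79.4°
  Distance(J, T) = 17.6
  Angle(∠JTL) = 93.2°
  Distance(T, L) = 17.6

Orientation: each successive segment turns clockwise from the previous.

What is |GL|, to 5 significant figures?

5.4836

C is at the origin; CQ runs at -140.5° with length 14.2, so Q = (-10.957, -9.0323). ∠CQV = 143.3° gives QV at -177.20° from the x-axis; with |QV| = 17.8, V = (-28.736, -9.9018). ∠QVG = 62.1° gives VG at 64.900° from the x-axis; with |VG| = 22.0, G = (-19.403, 10.021). ∠VGB = 69.2° gives GB at -45.900° from the x-axis; with |GB| = 15.2, B = (-8.8256, -0.89484). ∠GBJ = 125.7° gives BJ at -100.20° from the x-axis; with |BJ| = 16.6, J = (-11.765, -17.232). ∠BJT = 79.4° gives JT at 159.20° from the x-axis; with |JT| = 17.6, T = (-28.218, -10.983). ∠JTL = 93.2° gives TL at 72.400° from the x-axis; with |TL| = 17.6, L = (-22.896, 5.7935). Then |GL| = |L − G| = 5.4836.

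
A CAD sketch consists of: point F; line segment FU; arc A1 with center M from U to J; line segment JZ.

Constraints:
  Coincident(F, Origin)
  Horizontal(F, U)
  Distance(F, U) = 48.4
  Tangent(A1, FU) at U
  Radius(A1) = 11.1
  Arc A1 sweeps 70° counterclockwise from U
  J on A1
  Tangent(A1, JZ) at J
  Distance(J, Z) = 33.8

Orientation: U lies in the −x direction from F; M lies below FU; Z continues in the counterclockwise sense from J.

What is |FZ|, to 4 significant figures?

80.50

F is at the origin; FU is horizontal with |FU| = 48.4 and U on the −x side, so U = (-48.40, 0.000). Since A1 is tangent to FU there, MU ⟂ FU, so M = U + (0, -11.1) = (-48.40, -11.10). On A1, U sits at bearing 90° from M; a 70° counterclockwise sweep puts J at bearing 160°, so J = M + 11.1·(cos 160°, sin 160°) = (-58.83, -7.304). A1 meets JZ tangentially, so MJ is at right angles to JZ, so JZ runs along (−sin 160°, cos 160°); with |JZ| = 33.8, Z = (-70.39, -39.07). Then |FZ| = |Z − F| = 80.50.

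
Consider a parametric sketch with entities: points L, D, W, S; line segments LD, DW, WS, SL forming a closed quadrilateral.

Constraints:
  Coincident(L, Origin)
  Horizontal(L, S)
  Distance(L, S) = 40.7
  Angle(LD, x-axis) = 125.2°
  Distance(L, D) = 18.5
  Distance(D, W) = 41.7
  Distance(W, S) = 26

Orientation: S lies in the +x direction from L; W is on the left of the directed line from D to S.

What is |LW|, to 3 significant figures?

38.4

L is at the origin; L and S share the same y with |LS| = 40.7 and S in +x, so S = (40.7, 0). LD runs at 125.2° with |LD| = 18.5, so D = (-10.7, 15.1). W is determined by |DW| = 41.7 and |WS| = 26.0 together: it lies at the intersection of circle(D, 41.7) and circle(S, 26.0). With |DS| = 53.5, the foot of the radical line on DS is 36.7 from D and the perpendicular offset is √(41.7² − 36.7²) = 19.8. Taking the left-of-DS solution: W = (30.1, 23.8).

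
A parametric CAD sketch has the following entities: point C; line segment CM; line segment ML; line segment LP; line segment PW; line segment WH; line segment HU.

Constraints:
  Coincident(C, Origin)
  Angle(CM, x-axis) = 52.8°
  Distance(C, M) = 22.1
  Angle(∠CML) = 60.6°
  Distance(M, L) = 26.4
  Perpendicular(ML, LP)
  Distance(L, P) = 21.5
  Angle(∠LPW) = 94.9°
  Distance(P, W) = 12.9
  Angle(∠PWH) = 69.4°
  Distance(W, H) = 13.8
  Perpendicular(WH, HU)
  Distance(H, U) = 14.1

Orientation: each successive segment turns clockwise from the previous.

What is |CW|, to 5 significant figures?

4.3000

C is at the origin; CM runs at 52.8° with length 22.1, so M = (13.362, 17.603). ∠CML = 60.6° gives ML at -66.600° from the x-axis; with |ML| = 26.4, L = (23.846, -6.6254). The perpendicularity gives LP at right angles to ML, so LP runs at -156.60°; with |LP| = 21.5, P = (4.1146, -15.164). ∠LPW = 94.9° gives PW at 118.30° from the x-axis; with |PW| = 12.9, W = (-2.0011, -3.8059). Then |CW| = |W − C| = 4.3000.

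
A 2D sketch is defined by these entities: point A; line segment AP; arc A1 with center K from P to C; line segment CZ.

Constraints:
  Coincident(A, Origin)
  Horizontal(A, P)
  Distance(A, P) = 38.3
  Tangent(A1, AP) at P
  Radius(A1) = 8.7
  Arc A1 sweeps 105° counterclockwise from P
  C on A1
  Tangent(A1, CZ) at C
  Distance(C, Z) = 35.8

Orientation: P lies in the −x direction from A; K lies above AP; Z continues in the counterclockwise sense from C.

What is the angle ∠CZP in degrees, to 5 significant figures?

13.915°

A is at the origin; AP is horizontal with |AP| = 38.3 and P on the −x side, so P = (-38.300, 0.0000). Since A1 is tangent to AP there, KP ⟂ AP, so K = P + (0, 8.7) = (-38.300, 8.7000). On A1, P sits at bearing -90° from K; a 105° counterclockwise sweep puts C at bearing 15°, so C = K + 8.7·(cos 15°, sin 15°) = (-29.896, 10.952). The tangent condition forces KC to be normal to CZ, so CZ runs along (−sin 15°, cos 15°); with |CZ| = 35.8, Z = (-39.162, 45.532). Then cos ∠CZP = ZC·ZP / (|ZC||ZP|), giving 13.915°.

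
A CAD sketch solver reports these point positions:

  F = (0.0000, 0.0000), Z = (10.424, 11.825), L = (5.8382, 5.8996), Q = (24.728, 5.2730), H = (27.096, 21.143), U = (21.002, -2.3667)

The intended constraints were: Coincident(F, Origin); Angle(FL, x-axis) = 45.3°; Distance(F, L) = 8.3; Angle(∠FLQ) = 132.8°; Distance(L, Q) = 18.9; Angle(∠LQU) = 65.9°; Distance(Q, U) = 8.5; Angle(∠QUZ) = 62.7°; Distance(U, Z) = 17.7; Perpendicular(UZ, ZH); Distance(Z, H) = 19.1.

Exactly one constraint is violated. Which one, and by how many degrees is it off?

Perpendicular(UZ, ZH) — off by 7.50°.

F = (0.00, 0.00) ✓; FL at 45.30° ✓; |FL| = 8.300 ✓; ∠FLQ = 132.8° ✓; |LQ| = 18.90 ✓; ∠LQU = 65.90° ✓; |QU| = 8.500 ✓; ∠QUZ = 62.70° ✓; |UZ| = 17.70 ✓; ∠(UZ, ZH) = 97.50° ✗; |ZH| = 19.10 ✓.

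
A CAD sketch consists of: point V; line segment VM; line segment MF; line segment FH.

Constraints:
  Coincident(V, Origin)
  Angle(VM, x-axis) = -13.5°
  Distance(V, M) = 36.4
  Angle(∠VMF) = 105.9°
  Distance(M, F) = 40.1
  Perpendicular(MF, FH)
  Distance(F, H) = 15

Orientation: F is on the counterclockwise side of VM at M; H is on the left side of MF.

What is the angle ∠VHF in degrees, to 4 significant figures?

111.8°

V is at the origin; VM runs at -13.5° with length 36.4, so M = 36.4·(cos -13.5°, sin -13.5°) = (35.39, -8.497). ∠VMF = 105.9°, so MF runs at -13.5° + (180° − 105.9°) = 60.60° from the x-axis; with |MF| = 40.1, F = M + 40.1·(cos 60.60°, sin 60.60°) = (55.08, 26.44). MF ⟂ FH; with |FH| = 15.0 on the left of MF, H = F + 15.0·(-0.8712, 0.4909) = (42.01, 33.80). Then cos ∠VHF = HV·HF / (|HV||HF|), giving 111.8°.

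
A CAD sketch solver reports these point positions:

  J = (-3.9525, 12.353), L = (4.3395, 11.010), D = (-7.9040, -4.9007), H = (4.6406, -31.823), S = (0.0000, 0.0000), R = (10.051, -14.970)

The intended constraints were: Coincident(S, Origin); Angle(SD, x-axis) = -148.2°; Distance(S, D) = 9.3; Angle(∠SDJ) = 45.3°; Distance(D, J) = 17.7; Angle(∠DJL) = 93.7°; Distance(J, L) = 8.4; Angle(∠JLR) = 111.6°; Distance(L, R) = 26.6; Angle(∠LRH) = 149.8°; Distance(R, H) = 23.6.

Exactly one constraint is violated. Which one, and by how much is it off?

Distance(R, H) = 23.6 — off by 5.90.

S = (0.00, 0.00) ✓; SD at -148.2° ✓; |SD| = 9.300 ✓; ∠SDJ = 45.30° ✓; |DJ| = 17.70 ✓; ∠DJL = 93.70° ✓; |JL| = 8.400 ✓; ∠JLR = 111.6° ✓; |LR| = 26.60 ✓; ∠LRH = 149.8° ✓; |RH| = 17.70 ✗.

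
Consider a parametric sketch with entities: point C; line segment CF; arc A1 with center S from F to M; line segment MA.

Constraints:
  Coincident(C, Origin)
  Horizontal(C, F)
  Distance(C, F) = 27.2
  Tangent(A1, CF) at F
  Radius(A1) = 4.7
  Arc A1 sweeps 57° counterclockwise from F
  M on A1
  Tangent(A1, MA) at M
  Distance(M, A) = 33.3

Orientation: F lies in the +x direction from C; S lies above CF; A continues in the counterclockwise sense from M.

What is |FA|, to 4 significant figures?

37.30

C is at the origin; CF is horizontal with |CF| = 27.2 and F on the +x side, so F = (27.20, 0.000). Tangency of A1 to CF means the radius SF is perpendicular to CF, so S = F + (0, 4.7) = (27.20, 4.700). On A1, F sits at bearing -90° from S; a 57° counterclockwise sweep puts M at bearing -33°, so M = S + 4.7·(cos -33°, sin -33°) = (31.14, 2.140). Since A1 is tangent to MA there, SM ⟂ MA, so MA runs along (−sin -33°, cos -33°); with |MA| = 33.3, A = (49.28, 30.07). Then |FA| = |A − F| = 37.30.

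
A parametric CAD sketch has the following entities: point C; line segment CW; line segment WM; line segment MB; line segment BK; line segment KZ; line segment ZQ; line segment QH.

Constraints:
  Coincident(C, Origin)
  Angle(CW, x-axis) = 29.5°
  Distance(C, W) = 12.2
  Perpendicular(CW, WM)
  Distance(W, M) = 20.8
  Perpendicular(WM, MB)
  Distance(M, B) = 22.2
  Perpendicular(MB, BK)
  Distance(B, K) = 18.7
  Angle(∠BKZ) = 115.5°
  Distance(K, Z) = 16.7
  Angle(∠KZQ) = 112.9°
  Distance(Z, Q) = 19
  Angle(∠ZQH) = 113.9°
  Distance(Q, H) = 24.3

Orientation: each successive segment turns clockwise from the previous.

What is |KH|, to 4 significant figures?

36.00

C is at the origin; CW runs at 29.5° with length 12.2, so W = (10.62, 6.008). CW ⟂ WM, so WM runs at -60.50°; with |WM| = 20.8, M = (20.86, -12.10). WM ⟂ MB, so MB runs at -150.5°; with |MB| = 22.2, B = (1.539, -23.03). MB is perpendicular to BK, so BK runs at 119.5°; with |BK| = 18.7, K = (-7.669, -6.752). ∠BKZ = 115.5° gives KZ at 55.00° from the x-axis; with |KZ| = 16.7, Z = (1.909, 6.928). ∠KZQ = 112.9° gives ZQ at -12.10° from the x-axis; with |ZQ| = 19.0, Q = (20.49, 2.945). ∠ZQH = 113.9° gives QH at -78.20° from the x-axis; with |QH| = 24.3, H = (25.46, -20.84). Then |KH| = |H − K| = 36.00.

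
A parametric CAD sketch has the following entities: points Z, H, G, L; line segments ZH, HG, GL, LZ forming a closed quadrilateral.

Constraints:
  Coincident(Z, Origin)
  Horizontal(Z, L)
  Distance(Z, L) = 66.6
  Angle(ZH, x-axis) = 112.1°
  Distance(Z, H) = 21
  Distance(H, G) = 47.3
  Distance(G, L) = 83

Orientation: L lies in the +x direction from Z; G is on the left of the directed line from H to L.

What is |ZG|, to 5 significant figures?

63.540

Checks: |HG| = 47.30 ✓; |GL| = 83.00 ✓.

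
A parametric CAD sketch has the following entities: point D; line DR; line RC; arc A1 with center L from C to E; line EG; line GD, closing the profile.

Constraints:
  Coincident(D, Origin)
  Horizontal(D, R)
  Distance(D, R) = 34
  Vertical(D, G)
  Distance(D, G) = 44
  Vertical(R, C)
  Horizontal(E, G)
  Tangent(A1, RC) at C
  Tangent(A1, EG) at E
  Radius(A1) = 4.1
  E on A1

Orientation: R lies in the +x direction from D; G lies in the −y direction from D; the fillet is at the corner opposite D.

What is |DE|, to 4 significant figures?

53.20

The virtual corner opposite D is at (34.00, -44.00). A1 meets RC tangentially, so LC is at right angles to RC and the tangent condition forces LE to be normal to EG, with radius 4.1, so the center L sits 4.1 in from both sides at L = (29.90, -39.90). That places the tangent points at C = (34.00, -39.90) on RC and E = (29.90, -44.00) on EG. Then |DE| = |E − D| = 53.20.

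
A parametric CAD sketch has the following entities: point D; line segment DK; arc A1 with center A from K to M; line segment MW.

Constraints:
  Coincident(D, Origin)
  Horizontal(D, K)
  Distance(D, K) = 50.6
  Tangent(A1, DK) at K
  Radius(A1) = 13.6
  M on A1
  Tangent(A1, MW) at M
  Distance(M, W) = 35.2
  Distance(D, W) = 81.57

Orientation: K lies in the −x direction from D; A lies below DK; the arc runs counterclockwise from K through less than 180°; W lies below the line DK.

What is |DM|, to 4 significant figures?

65.48

D is at the origin; DK is horizontal with |DK| = 50.6 and K on the −x side, so K = (-50.60, 0.000). A1 meets DK tangentially, so AK is at right angles to DK, so A = K + (0, -13.6) = (-50.60, -13.60). Since AM ⟂ MW (tangency), |AW| = √(13.6² + 35.2²) = 37.74 regardless of where M sits on A1. So W lies on both circle(D, 81.57) and circle(A, 37.74); the below-DK intersection is W = (-65.87, -48.11). M is the foot of the tangent from W: M = (-64.18, -12.95).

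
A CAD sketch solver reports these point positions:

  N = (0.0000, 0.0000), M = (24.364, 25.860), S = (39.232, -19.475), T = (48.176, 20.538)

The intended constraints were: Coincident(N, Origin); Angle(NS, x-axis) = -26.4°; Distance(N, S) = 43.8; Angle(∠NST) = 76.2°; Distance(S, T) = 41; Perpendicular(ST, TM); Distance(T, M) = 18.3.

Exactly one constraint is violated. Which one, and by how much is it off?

Distance(T, M) = 18.3 — off by 6.10.

N = (0.00, 0.00) ✓; NS at -26.40° ✓; |NS| = 43.80 ✓; ∠NST = 76.20° ✓; |ST| = 41.00 ✓; ∠(ST, TM) = 90.00° ✓; |TM| = 24.40 ✗.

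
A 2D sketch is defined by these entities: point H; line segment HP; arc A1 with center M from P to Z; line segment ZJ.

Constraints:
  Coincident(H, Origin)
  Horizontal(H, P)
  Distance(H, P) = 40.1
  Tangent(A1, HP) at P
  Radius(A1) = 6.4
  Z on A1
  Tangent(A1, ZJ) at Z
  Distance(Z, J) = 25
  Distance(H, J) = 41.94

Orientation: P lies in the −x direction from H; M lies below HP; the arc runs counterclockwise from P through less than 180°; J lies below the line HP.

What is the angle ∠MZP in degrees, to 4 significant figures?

25.59°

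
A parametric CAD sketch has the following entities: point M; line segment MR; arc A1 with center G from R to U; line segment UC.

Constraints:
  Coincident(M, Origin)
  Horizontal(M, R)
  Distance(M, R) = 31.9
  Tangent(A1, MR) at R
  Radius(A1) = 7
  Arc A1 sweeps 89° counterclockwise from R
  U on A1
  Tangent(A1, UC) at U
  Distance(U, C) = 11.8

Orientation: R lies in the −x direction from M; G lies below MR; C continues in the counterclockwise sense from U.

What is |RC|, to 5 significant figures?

20.018

On A1, R sits at bearing 90° from G; an 89° counterclockwise sweep puts U at bearing 179°, so U = G + 7.0·(cos 179°, sin 179°) = (-38.899, -6.8778). Tangency of A1 to UC means the radius GU is perpendicular to UC, so UC runs along (−sin 179°, cos 179°); with |UC| = 11.8, C = (-39.105, -18.676). Then |RC| = |C − R| = 20.018.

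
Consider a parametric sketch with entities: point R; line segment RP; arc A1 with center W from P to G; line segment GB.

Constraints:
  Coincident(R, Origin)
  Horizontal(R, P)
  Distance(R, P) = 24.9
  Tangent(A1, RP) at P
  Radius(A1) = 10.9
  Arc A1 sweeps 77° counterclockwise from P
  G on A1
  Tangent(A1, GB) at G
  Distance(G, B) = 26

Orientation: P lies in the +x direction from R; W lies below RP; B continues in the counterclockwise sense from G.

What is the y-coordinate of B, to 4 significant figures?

-33.78

R is at the origin; RP is horizontal with |RP| = 24.9 and P on the +x side, so P = (24.90, 0.000). The tangent condition forces WP to be normal to RP, so W = P + (0, -10.9) = (24.90, -10.90). On A1, P sits at bearing 90° from W; a 77° counterclockwise sweep puts G at bearing 167°, so G = W + 10.9·(cos 167°, sin 167°) = (14.28, -8.448). The tangent condition forces WG to be normal to GB, so GB runs along (−sin 167°, cos 167°); with |GB| = 26.0, B = (8.431, -33.78). So B.y = -33.78.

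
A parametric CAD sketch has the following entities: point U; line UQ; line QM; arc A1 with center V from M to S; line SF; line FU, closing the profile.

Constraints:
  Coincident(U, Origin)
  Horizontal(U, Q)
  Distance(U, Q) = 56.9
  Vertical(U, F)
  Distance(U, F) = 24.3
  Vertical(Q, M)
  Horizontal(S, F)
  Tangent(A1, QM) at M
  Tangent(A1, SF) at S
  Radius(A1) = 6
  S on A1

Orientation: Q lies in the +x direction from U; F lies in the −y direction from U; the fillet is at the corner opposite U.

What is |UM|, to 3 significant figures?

59.8

U is at the origin; UQ is horizontal with |UQ| = 56.9 and Q on the +x side, so Q = (56.9, 0.00). U and F share the same x with |UF| = 24.3 and F on the −y side, so F = (0.00, -24.3). The virtual corner opposite U is at (56.9, -24.3). Tangency of A1 to QM means the radius VM is perpendicular to QM and tangency of A1 to SF means the radius VS is perpendicular to SF, with radius 6.0, so the center V sits 6.0 in from both sides at V = (50.9, -18.3). That places the tangent points at M = (56.9, -18.3) on QM and S = (50.9, -24.3) on SF. Then |UM| = |M − U| = 59.8.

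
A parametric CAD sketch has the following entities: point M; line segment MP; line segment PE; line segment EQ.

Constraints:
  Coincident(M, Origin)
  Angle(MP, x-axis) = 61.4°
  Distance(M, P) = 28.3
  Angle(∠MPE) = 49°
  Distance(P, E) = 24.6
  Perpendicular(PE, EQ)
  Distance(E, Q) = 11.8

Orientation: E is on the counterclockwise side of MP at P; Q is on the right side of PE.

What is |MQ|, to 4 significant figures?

33.70

M is at the origin; MP runs at 61.4° with length 28.3, so P = 28.3·(cos 61.4°, sin 61.4°) = (13.55, 24.85). ∠MPE = 49.0°, so PE runs at 61.4° + (180° − 49.0°) = 192.4° from the x-axis; with |PE| = 24.6, E = P + 24.6·(cos 192.4°, sin 192.4°) = (-10.48, 19.56). The perpendicularity gives EQ at right angles to PE; with |EQ| = 11.8 on the right of PE, Q = E + 11.8·(-0.2147, 0.9767) = (-13.01, 31.09). Then |MQ| = |Q − M| = 33.70.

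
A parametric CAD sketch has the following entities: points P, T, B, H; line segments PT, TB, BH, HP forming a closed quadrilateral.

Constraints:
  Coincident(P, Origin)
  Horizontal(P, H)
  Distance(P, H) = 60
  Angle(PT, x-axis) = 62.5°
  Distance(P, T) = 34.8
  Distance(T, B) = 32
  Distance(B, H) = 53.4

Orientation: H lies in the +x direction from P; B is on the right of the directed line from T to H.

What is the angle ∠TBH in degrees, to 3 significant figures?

73.1°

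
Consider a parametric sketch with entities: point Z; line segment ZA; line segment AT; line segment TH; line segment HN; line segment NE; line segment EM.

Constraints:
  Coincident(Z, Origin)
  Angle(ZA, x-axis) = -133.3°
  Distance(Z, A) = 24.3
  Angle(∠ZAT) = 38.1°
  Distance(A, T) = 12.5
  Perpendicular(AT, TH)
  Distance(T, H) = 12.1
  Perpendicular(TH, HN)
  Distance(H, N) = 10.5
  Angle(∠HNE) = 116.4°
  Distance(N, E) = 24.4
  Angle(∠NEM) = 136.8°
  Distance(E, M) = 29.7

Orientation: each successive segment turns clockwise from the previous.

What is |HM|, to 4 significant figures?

51.88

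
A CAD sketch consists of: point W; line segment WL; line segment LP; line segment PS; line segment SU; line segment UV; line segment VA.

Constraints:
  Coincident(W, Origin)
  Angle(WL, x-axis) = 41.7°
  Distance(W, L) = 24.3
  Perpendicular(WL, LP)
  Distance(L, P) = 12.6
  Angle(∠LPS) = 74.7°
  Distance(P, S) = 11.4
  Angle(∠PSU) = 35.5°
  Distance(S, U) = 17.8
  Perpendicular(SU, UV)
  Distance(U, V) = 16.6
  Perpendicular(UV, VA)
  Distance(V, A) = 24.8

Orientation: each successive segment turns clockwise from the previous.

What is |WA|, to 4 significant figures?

30.27

W is at the origin; WL runs at 41.7° with length 24.3, so L = (18.14, 16.17). WL is perpendicular to LP, so LP runs at -48.30°; with |LP| = 12.6, P = (26.53, 6.757). ∠LPS = 74.7° gives PS at -153.6° from the x-axis; with |PS| = 11.4, S = (16.31, 1.689). ∠PSU = 35.5° gives SU at 61.90° from the x-axis; with |SU| = 17.8, U = (24.70, 17.39). SU is perpendicular to UV, so UV runs at -28.10°; with |UV| = 16.6, V = (39.34, 9.572). The perpendicularity gives VA at right angles to UV, so VA runs at -118.1°; with |VA| = 24.8, A = (27.66, -12.31). Then |WA| = |A − W| = 30.27.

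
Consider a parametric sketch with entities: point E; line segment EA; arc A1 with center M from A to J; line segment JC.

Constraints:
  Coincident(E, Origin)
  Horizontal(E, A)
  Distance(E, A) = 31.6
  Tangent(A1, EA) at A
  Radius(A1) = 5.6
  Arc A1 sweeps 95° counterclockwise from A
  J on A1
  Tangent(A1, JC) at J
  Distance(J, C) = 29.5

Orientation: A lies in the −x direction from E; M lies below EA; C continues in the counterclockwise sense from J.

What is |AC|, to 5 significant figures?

35.603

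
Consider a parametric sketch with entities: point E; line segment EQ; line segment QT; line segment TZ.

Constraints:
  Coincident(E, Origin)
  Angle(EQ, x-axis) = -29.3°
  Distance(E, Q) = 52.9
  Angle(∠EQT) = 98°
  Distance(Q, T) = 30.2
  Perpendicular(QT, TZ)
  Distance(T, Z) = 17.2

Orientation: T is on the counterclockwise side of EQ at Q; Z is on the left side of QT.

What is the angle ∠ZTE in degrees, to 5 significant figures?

35.642°

E is at the origin; EQ runs at -29.3° with length 52.9, so Q = 52.9·(cos -29.3°, sin -29.3°) = (46.132, -25.888). ∠EQT = 98.0°, so QT runs at -29.3° + (180° − 98.0°) = 52.700° from the x-axis; with |QT| = 30.2, T = Q + 30.2·(cos 52.700°, sin 52.700°) = (64.433, -1.8650). QT is perpendicular to TZ; with |TZ| = 17.2 on the left of QT, Z = T + 17.2·(-0.79547, 0.60599) = (50.751, 8.5580). Then cos ∠ZTE = TZ·TE / (|TZ||TE|), giving 35.642°.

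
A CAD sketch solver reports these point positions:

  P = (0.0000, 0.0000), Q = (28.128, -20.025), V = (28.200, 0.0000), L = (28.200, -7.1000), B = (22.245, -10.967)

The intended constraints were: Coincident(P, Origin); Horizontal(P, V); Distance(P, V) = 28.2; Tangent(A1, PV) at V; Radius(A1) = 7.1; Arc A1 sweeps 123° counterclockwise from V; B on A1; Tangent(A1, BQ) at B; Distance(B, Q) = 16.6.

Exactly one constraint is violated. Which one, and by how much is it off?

Distance(B, Q) = 16.6 — off by 5.80.

P = (0.00, 0.00) ✓; P.y = 0.00, V.y = 0.00 ✓; |PV| = 28.20 ✓; ∠(LV, VP) = 90.00° ✓; |LV| = 7.100 ✓; bearing(L→B) − bearing(L→V) = 123.0° ✓; |LB| = 7.100 ✓; ∠(LB, BQ) = 90.00° ✓; |BQ| = 10.80 ✗.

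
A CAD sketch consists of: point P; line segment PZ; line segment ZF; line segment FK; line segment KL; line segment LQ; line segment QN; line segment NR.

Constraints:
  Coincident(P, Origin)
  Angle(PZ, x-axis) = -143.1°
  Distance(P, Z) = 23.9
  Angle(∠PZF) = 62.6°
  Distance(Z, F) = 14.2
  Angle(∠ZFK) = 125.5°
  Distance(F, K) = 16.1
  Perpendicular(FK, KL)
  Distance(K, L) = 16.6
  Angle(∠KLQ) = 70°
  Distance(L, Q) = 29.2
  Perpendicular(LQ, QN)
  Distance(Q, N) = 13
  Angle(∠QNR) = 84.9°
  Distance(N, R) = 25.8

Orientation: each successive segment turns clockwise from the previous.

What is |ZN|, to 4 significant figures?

17.22

∠KLQ = 70.0° gives LQ at -155.0° from the x-axis; with |LQ| = 29.2, Q = (-24.80, -13.04). LQ ⟂ QN, so QN runs at 115.0°; with |QN| = 13.0, N = (-30.29, -1.257). Then |ZN| = |N − Z| = 17.22.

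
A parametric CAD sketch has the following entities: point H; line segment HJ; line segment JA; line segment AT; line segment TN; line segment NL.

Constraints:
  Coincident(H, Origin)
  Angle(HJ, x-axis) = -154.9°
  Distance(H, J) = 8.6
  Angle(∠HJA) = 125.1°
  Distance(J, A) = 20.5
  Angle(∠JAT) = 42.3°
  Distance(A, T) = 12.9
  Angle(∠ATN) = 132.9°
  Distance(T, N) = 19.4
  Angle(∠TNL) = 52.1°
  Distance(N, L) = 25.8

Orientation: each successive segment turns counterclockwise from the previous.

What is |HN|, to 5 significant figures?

3.4282

H is at the origin; HJ runs at -154.9° with length 8.6, so J = (-7.7879, -3.6481). ∠HJA = 125.1° gives JA at -100.00° from the x-axis; with |JA| = 20.5, A = (-11.348, -23.837). ∠JAT = 42.3° gives AT at 37.700° from the x-axis; with |AT| = 12.9, T = (-1.1409, -15.948). ∠ATN = 132.9° gives TN at 84.800° from the x-axis; with |TN| = 19.4, N = (0.61738, 3.3722). Then |HN| = |N − H| = 3.4282.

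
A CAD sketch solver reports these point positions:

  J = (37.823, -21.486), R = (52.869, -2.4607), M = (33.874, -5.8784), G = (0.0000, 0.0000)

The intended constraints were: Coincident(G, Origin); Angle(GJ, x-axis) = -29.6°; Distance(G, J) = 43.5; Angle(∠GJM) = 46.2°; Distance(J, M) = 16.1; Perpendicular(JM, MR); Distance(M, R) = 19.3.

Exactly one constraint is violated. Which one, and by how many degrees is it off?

Perpendicular(JM, MR) — off by 4.00°.

G = (0.00, 0.00) ✓; GJ at -29.60° ✓; |GJ| = 43.50 ✓; ∠GJM = 46.20° ✓; |JM| = 16.10 ✓; ∠(JM, MR) = 94.00° ✗; |MR| = 19.30 ✓.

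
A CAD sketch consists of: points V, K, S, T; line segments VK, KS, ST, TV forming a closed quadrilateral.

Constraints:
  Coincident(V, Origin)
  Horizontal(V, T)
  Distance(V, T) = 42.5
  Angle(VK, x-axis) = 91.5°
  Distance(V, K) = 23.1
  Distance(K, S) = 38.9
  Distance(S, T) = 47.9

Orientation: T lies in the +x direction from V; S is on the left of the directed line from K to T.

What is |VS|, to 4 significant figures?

55.54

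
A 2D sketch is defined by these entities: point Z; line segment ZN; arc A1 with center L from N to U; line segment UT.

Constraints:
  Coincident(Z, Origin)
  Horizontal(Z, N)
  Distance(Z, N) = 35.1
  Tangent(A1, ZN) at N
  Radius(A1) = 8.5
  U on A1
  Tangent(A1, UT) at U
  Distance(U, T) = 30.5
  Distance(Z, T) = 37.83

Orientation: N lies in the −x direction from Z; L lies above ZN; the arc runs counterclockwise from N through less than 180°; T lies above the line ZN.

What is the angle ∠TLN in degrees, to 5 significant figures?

143.87°

Checks: ∠(LN, NZ) = 90.00° ✓; |LU| = 8.500 ✓; ∠(LU, UT) = 90.00° ✓; |UT| = 30.50 ✓; |ZT| = 37.83 ✓.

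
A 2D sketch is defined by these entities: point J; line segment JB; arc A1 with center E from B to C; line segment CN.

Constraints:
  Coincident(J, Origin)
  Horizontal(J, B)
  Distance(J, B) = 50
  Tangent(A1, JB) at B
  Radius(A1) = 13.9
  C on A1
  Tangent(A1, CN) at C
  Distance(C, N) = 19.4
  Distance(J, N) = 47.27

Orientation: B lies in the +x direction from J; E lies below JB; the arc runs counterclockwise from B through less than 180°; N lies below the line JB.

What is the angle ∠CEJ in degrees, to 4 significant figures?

11.09°

Checks: J = (0.00, 0.00) ✓; |EC| = 13.90 ✓; ∠(EC, CN) = 90.00° ✓; |CN| = 19.40 ✓; |JN| = 47.27 ✓.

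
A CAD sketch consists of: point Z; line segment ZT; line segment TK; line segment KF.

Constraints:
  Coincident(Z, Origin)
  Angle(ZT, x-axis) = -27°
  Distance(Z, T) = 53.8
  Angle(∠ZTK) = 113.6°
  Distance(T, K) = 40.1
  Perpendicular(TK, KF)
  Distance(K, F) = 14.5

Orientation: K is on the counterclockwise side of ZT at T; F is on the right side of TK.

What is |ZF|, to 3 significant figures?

88.7

Z is at the origin; ZT runs at -27.0° with length 53.8, so T = 53.8·(cos -27.0°, sin -27.0°) = (47.9, -24.4). ∠ZTK = 113.6°, so TK runs at -27.0° + (180° − 113.6°) = 39.4° from the x-axis; with |TK| = 40.1, K = T + 40.1·(cos 39.4°, sin 39.4°) = (78.9, 1.03). TK is perpendicular to KF; with |KF| = 14.5 on the right of TK, F = K + 14.5·(0.635, -0.773) = (88.1, -10.2). Then |ZF| = |F − Z| = 88.7.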